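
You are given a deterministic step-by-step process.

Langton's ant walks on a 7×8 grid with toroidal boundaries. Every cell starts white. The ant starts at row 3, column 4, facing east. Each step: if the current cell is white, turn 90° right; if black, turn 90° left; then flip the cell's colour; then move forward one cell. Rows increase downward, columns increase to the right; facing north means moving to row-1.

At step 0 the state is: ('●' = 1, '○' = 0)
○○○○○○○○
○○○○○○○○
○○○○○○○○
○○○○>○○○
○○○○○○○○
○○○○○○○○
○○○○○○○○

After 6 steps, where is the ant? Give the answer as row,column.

2,5

t=0: ○○○○○○○○
○○○○○○○○
○○○○○○○○
○○○○>○○○
○○○○○○○○
○○○○○○○○
○○○○○○○○
t=1: ○○○○○○○○
○○○○○○○○
○○○○○○○○
○○○○●○○○
○○○○v○○○
○○○○○○○○
○○○○○○○○
t=2: ○○○○○○○○
○○○○○○○○
○○○○○○○○
○○○○●○○○
○○○<●○○○
○○○○○○○○
○○○○○○○○
t=3: ○○○○○○○○
○○○○○○○○
○○○○○○○○
○○○^●○○○
○○○●●○○○
○○○○○○○○
○○○○○○○○
t=4: ○○○○○○○○
○○○○○○○○
○○○○○○○○
○○○●>○○○
○○○●●○○○
○○○○○○○○
○○○○○○○○
t=5: ○○○○○○○○
○○○○○○○○
○○○○^○○○
○○○●○○○○
○○○●●○○○
○○○○○○○○
○○○○○○○○
t=6: ○○○○○○○○
○○○○○○○○
○○○○●>○○
○○○●○○○○
○○○●●○○○
○○○○○○○○
○○○○○○○○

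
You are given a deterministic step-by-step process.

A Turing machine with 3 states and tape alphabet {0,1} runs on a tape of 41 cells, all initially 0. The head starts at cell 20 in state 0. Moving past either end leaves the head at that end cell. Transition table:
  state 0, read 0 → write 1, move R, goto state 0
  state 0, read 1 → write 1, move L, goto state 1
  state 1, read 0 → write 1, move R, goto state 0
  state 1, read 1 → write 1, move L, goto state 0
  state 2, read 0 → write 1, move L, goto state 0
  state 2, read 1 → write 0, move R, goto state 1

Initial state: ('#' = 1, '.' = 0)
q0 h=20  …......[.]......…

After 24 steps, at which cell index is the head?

37

t=0: q0 h=20  …......[.]......…
t=1: q0 h=21  ….....#[.]......…
t=2: q0 h=22  …....##[.]......…
t=3: q0 h=23  …...###[.]......…
t=4: q0 h=24  …..####[.]......…
t=5: q0 h=25  ….#####[.]......…
t=6: q0 h=26  …######[.]......…
t=7: q0 h=27  …######[.]......…
t=8: q0 h=28  …######[.]......…
t=9: q0 h=29  …######[.]......…
t=10: q0 h=30  …######[.]......…
t=11: q0 h=31  …######[.]......…
t=12: q0 h=32  …######[.]......…
t=13: q0 h=33  …######[.]......…
t=14: q0 h=34  …######[.]......|
t=15: q0 h=35  …######[.].....|
t=16: q0 h=36  …######[.]....|
t=17: q0 h=37  …######[.]...|
t=18: q0 h=38  …######[.]..|
t=19: q0 h=39  …######[.].|
t=20: q0 h=40  …######[.]|
t=21: q0 h=40  …######[#]|
t=22: q1 h=39  …######[#]#|
t=23: q0 h=38  …######[#]##|
t=24: q1 h=37  …######[#]###|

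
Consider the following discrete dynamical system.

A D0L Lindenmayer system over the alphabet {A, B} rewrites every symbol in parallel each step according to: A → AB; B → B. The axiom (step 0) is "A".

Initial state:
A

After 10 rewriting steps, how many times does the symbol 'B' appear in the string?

[0] A
[1] AB
[2] ABB
[3] ABBB
[4] ABBBB
[5] ABBBBB
[6] ABBBBBB
[7] ABBBBBBB
[8] ABBBBBBBB
[9] ABBBBBBBBB
[10] ABBBBBBBBBB

10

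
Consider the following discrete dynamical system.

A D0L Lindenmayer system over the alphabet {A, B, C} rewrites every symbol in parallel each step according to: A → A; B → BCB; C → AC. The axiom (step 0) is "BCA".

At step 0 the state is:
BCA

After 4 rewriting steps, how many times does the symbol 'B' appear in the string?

16

t=0: BCA
t=1: BCBACA
t=2: BCBACBCBAACA
t=3: BCBACBCBAACBCBACBCBAAACA
t=4: BCBACBCBAACBCBACBCBAAACBCBACBCBAACBCBACBCBAAAACA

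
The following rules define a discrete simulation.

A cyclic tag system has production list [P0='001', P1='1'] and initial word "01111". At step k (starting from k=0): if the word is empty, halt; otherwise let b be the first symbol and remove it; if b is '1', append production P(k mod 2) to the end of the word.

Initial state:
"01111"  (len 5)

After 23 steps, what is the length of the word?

t=0: "01111"  (len 5)
t=1: "1111"  (len 4)
t=2: "1111"  (len 4)
t=3: "111001"  (len 6)
t=4: "110011"  (len 6)
t=5: "10011001"  (len 8)
t=6: "00110011"  (len 8)
t=7: "0110011"  (len 7)
t=8: "110011"  (len 6)
t=9: "10011001"  (len 8)
t=10: "00110011"  (len 8)
t=11: "0110011"  (len 7)
t=12: "110011"  (len 6)
t=13: "10011001"  (len 8)
t=14: "00110011"  (len 8)
t=15: "0110011"  (len 7)
t=16: "110011"  (len 6)
t=17: "10011001"  (len 8)
t=18: "00110011"  (len 8)
t=19: "0110011"  (len 7)
t=20: "110011"  (len 6)
t=21: "10011001"  (len 8)
t=22: "00110011"  (len 8)
t=23: "0110011"  (len 7)

7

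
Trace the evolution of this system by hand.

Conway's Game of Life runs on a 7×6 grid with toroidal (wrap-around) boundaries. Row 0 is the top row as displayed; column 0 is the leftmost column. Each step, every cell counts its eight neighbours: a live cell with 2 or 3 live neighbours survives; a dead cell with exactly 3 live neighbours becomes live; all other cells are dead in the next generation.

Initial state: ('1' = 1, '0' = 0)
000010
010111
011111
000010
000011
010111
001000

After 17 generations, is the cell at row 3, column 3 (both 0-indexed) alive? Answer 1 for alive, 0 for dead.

1

gen 0: 000010
010111
011111
000010
000011
010111
001000
gen 1: 001011
010000
010000
101000
100000
101101
001001
gen 2: 111111
111000
111000
100000
101100
101111
001000
gen 3: 000011
000010
001001
100101
101000
100011
000000
gen 4: 000011
000110
100101
101111
000100
110001
100000
gen 5: 000111
100100
110000
111000
000100
110001
010010
gen 6: 101101
111100
000001
101000
000001
111011
011100
gen 7: 000001
000100
000101
100001
001110
000011
000000
gen 8: 000000
000000
100001
101001
100100
000011
000011
gen 9: 000000
000000
110001
000010
110100
100100
000011
gen 10: 000000
100000
100001
001010
111111
111100
000011
gen 11: 000001
100001
110001
001000
000000
000000
111111
gen 12: 001100
010010
010001
110000
000000
111111
111111
gen 13: 000000
110110
011001
110000
000110
000000
000000
gen 14: 000000
110111
000111
110111
000000
000000
000000
gen 15: 100011
101100
000000
101100
100011
000000
000000
gen 16: 110111
110110
000000
110110
110111
000001
000001
gen 17: 010100
010100
000000
010100
010100
000000
000000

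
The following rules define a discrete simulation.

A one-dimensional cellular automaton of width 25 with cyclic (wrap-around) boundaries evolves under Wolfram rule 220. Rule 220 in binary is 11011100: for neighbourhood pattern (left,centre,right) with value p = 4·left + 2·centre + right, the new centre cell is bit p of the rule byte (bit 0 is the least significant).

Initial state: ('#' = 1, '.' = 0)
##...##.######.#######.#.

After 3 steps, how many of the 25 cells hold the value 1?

20

step 0: ##...##.######.#######.#.
step 1: ###..##.######.#######.#.
step 2: ####.##.######.#######.#.
step 3: ####.##.######.#######.#.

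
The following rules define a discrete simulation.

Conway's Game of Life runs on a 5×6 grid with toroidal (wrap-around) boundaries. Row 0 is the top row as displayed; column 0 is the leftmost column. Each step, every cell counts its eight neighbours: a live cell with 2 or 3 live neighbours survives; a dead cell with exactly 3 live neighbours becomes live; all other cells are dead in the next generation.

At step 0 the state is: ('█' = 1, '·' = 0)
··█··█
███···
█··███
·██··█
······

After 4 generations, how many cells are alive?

0) ··█··█
███···
█··███
·██··█
······
1) █·█···
··█···
···██·
·███·█
███···
2) █·██··
·██···
·█··█·
·····█
·····█
3) █·██··
█·····
███···
█···██
█···██
4) █··██·
█··█·█
······
···██·
······

8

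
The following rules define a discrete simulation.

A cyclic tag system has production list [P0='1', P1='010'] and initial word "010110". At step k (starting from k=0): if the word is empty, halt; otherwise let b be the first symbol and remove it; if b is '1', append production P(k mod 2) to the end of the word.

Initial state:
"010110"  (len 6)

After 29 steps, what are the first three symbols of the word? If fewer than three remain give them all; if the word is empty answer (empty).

001

step 0: "010110"  (len 6)
step 1: "10110"  (len 5)
step 2: "0110010"  (len 7)
step 3: "110010"  (len 6)
step 4: "10010010"  (len 8)
step 5: "00100101"  (len 8)
step 6: "0100101"  (len 7)
step 7: "100101"  (len 6)
step 8: "00101010"  (len 8)
step 9: "0101010"  (len 7)
step 10: "101010"  (len 6)
step 11: "010101"  (len 6)
step 12: "10101"  (len 5)
step 13: "01011"  (len 5)
step 14: "1011"  (len 4)
step 15: "0111"  (len 4)
step 16: "111"  (len 3)
step 17: "111"  (len 3)
step 18: "11010"  (len 5)
step 19: "10101"  (len 5)
step 20: "0101010"  (len 7)
step 21: "101010"  (len 6)
step 22: "01010010"  (len 8)
step 23: "1010010"  (len 7)
step 24: "010010010"  (len 9)
step 25: "10010010"  (len 8)
step 26: "0010010010"  (len 10)
step 27: "010010010"  (len 9)
step 28: "10010010"  (len 8)
step 29: "00100101"  (len 8)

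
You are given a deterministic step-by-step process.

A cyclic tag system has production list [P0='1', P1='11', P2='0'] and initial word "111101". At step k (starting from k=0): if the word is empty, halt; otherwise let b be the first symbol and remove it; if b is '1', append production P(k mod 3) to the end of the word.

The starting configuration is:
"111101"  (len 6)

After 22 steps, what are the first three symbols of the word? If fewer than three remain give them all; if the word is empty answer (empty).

110

step 0: "111101"  (len 6)
step 1: "111011"  (len 6)
step 2: "1101111"  (len 7)
step 3: "1011110"  (len 7)
step 4: "0111101"  (len 7)
step 5: "111101"  (len 6)
step 6: "111010"  (len 6)
step 7: "110101"  (len 6)
step 8: "1010111"  (len 7)
step 9: "0101110"  (len 7)
step 10: "101110"  (len 6)
step 11: "0111011"  (len 7)
step 12: "111011"  (len 6)
step 13: "110111"  (len 6)
step 14: "1011111"  (len 7)
step 15: "0111110"  (len 7)
step 16: "111110"  (len 6)
step 17: "1111011"  (len 7)
step 18: "1110110"  (len 7)
step 19: "1101101"  (len 7)
step 20: "10110111"  (len 8)
step 21: "01101110"  (len 8)
step 22: "1101110"  (len 7)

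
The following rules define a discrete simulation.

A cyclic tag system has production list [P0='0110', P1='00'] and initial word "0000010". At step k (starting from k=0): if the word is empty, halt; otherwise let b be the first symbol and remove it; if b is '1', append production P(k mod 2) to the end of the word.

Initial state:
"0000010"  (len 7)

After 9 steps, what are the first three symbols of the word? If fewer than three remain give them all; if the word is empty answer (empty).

[0] "0000010"  (len 7)
[1] "000010"  (len 6)
[2] "00010"  (len 5)
[3] "0010"  (len 4)
[4] "010"  (len 3)
[5] "10"  (len 2)
[6] "000"  (len 3)
[7] "00"  (len 2)
[8] "0"  (len 1)
[9] (halted — word empty)

(empty)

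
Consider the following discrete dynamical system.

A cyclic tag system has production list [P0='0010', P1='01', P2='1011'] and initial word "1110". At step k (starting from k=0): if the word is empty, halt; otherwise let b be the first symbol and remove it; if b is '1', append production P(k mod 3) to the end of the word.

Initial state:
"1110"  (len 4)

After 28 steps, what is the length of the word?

16

k=0  "1110"  (len 4)
k=1  "1100010"  (len 7)
k=2  "10001001"  (len 8)
k=3  "00010011011"  (len 11)
k=4  "0010011011"  (len 10)
k=5  "010011011"  (len 9)
k=6  "10011011"  (len 8)
k=7  "00110110010"  (len 11)
k=8  "0110110010"  (len 10)
k=9  "110110010"  (len 9)
k=10  "101100100010"  (len 12)
k=11  "0110010001001"  (len 13)
k=12  "110010001001"  (len 12)
k=13  "100100010010010"  (len 15)
k=14  "0010001001001001"  (len 16)
k=15  "010001001001001"  (len 15)
k=16  "10001001001001"  (len 14)
k=17  "000100100100101"  (len 15)
k=18  "00100100100101"  (len 14)
k=19  "0100100100101"  (len 13)
k=20  "100100100101"  (len 12)
k=21  "001001001011011"  (len 15)
k=22  "01001001011011"  (len 14)
k=23  "1001001011011"  (len 13)
k=24  "0010010110111011"  (len 16)
k=25  "010010110111011"  (len 15)
k=26  "10010110111011"  (len 14)
k=27  "00101101110111011"  (len 17)
k=28  "0101101110111011"  (len 16)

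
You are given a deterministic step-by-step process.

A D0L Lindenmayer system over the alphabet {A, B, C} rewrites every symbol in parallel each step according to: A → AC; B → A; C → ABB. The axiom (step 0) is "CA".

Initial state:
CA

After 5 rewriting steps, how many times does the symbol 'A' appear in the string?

0) CA
1) ABBAC
2) ACAAACABB
3) ACABBACACACABBACAA
4) ACABBACAAACABBACABBACABBACAAACABBACAC
5) ACABBACAAACABBACACACABBACAAACABBACAAACABBACAAACABBACACACABBACAAACABBACABB

37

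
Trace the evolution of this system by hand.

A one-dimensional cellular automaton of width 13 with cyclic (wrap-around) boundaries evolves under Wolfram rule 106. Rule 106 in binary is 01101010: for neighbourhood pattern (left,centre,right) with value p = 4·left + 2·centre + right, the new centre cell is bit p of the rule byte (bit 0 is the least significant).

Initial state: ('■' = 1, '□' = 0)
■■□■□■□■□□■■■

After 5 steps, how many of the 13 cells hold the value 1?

9

t=0: ■■□■□■□■□□■■■
t=1: □■■□■□■□□■■□□
t=2: ■■■■□■□□■■■□□
t=3: ■□□■■□□■■□■□■
t=4: ■□■■■□■■■■□■■
t=5: ■■■□■■■□□■■■□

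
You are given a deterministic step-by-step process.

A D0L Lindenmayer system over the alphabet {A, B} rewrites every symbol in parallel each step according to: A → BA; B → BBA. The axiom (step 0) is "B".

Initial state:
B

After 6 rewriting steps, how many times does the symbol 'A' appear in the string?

[0] B
[1] BBA
[2] BBABBABA
[3] BBABBABABBABBABABBABA
[4] BBABBABABBABBABABBABABBABBABABBABBABABBABABBABBABABBABA
[5] BBABBABABBABBABABBABABBABBABABBABBABABBABABBABBABABBABABBA…ABBABABBABABBABBABABBABABBABBABABBABBABABBABABBABBABABBABA  (len 144)
[6] BBABBABABBABBABABBABABBABBABABBABBABABBABABBABBABABBABABBA…ABBABABBABABBABBABABBABABBABBABABBABBABABBABABBABBABABBABA  (len 377)

144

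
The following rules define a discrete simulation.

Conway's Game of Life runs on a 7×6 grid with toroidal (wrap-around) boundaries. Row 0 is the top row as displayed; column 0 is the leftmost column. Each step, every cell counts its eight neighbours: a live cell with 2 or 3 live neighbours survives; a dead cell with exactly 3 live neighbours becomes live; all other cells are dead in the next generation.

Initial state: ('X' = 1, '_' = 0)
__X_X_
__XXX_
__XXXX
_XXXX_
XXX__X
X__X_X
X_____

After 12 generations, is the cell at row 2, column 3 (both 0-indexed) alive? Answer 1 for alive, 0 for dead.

step 0: __X_X_
__XXX_
__XXXX
_XXXX_
XXX__X
X__X_X
X_____
step 1: _XX_XX
_X____
_____X
______
______
__X_X_
XX_XX_
step 2: ____XX
_XX_XX
______
______
______
_XX_XX
X_____
step 3: _X_XX_
X__XXX
______
______
______
XX___X
XX_X__
step 4: _X____
X_XX_X
____XX
______
X_____
_XX__X
___X__
step 5: XX_XX_
XXXX_X
X__XXX
_____X
XX____
XXX___
XX____
step 6: ___XX_
______
___X__
_X____
__X__X
__X__X
___X__
step 7: ___XX_
___XX_
______
__X___
XXX___
__XXX_
__XX__
step 8: ______
___XX_
___X__
__X___
______
____X_
______
step 9: ______
___XX_
__XXX_
______
______
______
______
step 10: ______
__X_X_
__X_X_
___X__
______
______
______
step 11: ______
______
__X_X_
___X__
______
______
______
step 12: ______
______
___X__
___X__
______
______
______

1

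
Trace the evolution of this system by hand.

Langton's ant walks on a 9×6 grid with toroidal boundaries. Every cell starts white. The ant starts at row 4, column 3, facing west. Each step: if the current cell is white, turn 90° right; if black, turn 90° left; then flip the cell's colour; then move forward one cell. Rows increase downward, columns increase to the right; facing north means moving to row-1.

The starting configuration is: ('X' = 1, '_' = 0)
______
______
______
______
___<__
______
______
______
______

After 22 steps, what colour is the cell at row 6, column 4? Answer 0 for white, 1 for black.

k=0  ______
______
______
______
___<__
______
______
______
______
k=1  ______
______
______
___^__
___X__
______
______
______
______
k=2  ______
______
______
___X>_
___X__
______
______
______
______
k=3  ______
______
______
___XX_
___Xv_
______
______
______
______
k=4  ______
______
______
___XX_
___<X_
______
______
______
______
k=5  ______
______
______
___XX_
____X_
___v__
______
______
______
k=6  ______
______
______
___XX_
____X_
__<X__
______
______
______
k=7  ______
______
______
___XX_
__^_X_
__XX__
______
______
______
k=8  ______
______
______
___XX_
__X>X_
__XX__
______
______
______
k=9  ______
______
______
___XX_
__XXX_
__Xv__
______
______
______
k=10  ______
______
______
___XX_
__XXX_
__X_>_
______
______
______
k=11  ______
______
______
___XX_
__XXX_
__X_X_
____v_
______
______
k=12  ______
______
______
___XX_
__XXX_
__X_X_
___<X_
______
______
k=13  ______
______
______
___XX_
__XXX_
__X^X_
___XX_
______
______
k=14  ______
______
______
___XX_
__XXX_
__XX>_
___XX_
______
______
k=15  ______
______
______
___XX_
__XX^_
__XX__
___XX_
______
______
k=16  ______
______
______
___XX_
__X<__
__XX__
___XX_
______
______
k=17  ______
______
______
___XX_
__X___
__Xv__
___XX_
______
______
k=18  ______
______
______
___XX_
__X___
__X_>_
___XX_
______
______
k=19  ______
______
______
___XX_
__X___
__X_X_
___Xv_
______
______
k=20  ______
______
______
___XX_
__X___
__X_X_
___X_>
______
______
k=21  ______
______
______
___XX_
__X___
__X_X_
___X_X
_____v
______
k=22  ______
______
______
___XX_
__X___
__X_X_
___X_X
____<X
______

0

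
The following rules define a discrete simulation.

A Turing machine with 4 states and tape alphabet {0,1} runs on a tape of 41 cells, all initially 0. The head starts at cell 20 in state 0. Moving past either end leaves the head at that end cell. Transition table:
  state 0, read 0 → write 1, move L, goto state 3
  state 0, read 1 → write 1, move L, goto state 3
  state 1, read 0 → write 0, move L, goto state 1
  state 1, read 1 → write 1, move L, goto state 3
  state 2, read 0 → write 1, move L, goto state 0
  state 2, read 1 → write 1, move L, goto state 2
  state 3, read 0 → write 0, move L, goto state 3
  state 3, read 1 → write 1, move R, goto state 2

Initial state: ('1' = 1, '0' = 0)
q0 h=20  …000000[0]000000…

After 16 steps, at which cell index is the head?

[0] q0 h=20  …000000[0]000000…
[1] q3 h=19  …000000[0]100000…
[2] q3 h=18  …000000[0]010000…
[3] q3 h=17  …000000[0]001000…
[4] q3 h=16  …000000[0]000100…
[5] q3 h=15  …000000[0]000010…
[6] q3 h=14  …000000[0]000001…
[7] q3 h=13  …000000[0]000000…
[8] q3 h=12  …000000[0]000000…
[9] q3 h=11  …000000[0]000000…
[10] q3 h=10  …000000[0]000000…
[11] q3 h= 9  …000000[0]000000…
[12] q3 h= 8  …000000[0]000000…
[13] q3 h= 7  …000000[0]000000…
[14] q3 h= 6  |000000[0]000000…
[15] q3 h= 5  |00000[0]000000…
[16] q3 h= 4  |0000[0]000000…

4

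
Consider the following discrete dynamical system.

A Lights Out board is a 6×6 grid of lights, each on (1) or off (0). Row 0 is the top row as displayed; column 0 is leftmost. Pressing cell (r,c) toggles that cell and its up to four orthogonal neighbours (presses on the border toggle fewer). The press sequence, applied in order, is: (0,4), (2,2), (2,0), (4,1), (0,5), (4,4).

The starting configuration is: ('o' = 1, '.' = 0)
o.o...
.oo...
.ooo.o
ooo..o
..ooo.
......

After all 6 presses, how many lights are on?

17

[0] o.o...
.oo...
.ooo.o
ooo..o
..ooo.
......
[1] o.oooo
.oo.o.
.ooo.o
ooo..o
..ooo.
......
[2] o.oooo
.o..o.
.....o
oo...o
..ooo.
......
[3] o.oooo
oo..o.
oo...o
.o...o
..ooo.
......
[4] o.oooo
oo..o.
oo...o
.....o
oo.oo.
.o....
[5] o.oo..
oo..oo
oo...o
.....o
oo.oo.
.o....
[6] o.oo..
oo..oo
oo...o
....oo
oo...o
.o..o.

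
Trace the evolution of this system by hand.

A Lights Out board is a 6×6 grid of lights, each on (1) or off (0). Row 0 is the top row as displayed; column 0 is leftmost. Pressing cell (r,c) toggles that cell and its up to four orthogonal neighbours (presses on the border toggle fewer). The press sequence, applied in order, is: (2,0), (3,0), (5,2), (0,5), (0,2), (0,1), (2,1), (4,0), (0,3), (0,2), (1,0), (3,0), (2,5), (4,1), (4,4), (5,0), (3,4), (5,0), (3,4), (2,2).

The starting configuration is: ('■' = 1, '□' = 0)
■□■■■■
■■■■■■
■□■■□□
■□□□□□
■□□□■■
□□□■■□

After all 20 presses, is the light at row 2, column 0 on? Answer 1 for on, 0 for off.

0

t=0: ■□■■■■
■■■■■■
■□■■□□
■□□□□□
■□□□■■
□□□■■□
t=1: ■□■■■■
□■■■■■
□■■■□□
□□□□□□
■□□□■■
□□□■■□
t=2: ■□■■■■
□■■■■■
■■■■□□
■■□□□□
□□□□■■
□□□■■□
t=3: ■□■■■■
□■■■■■
■■■■□□
■■□□□□
□□■□■■
□■■□■□
t=4: ■□■■□□
□■■■■□
■■■■□□
■■□□□□
□□■□■■
□■■□■□
t=5: ■■□□□□
□■□■■□
■■■■□□
■■□□□□
□□■□■■
□■■□■□
t=6: □□■□□□
□□□■■□
■■■■□□
■■□□□□
□□■□■■
□■■□■□
t=7: □□■□□□
□■□■■□
□□□■□□
■□□□□□
□□■□■■
□■■□■□
t=8: □□■□□□
□■□■■□
□□□■□□
□□□□□□
■■■□■■
■■■□■□
t=9: □□□■■□
□■□□■□
□□□■□□
□□□□□□
■■■□■■
■■■□■□
t=10: □■■□■□
□■■□■□
□□□■□□
□□□□□□
■■■□■■
■■■□■□
t=11: ■■■□■□
■□■□■□
■□□■□□
□□□□□□
■■■□■■
■■■□■□
t=12: ■■■□■□
■□■□■□
□□□■□□
■■□□□□
□■■□■■
■■■□■□
t=13: ■■■□■□
■□■□■■
□□□■■■
■■□□□■
□■■□■■
■■■□■□
t=14: ■■■□■□
■□■□■■
□□□■■■
■□□□□■
■□□□■■
■□■□■□
t=15: ■■■□■□
■□■□■■
□□□■■■
■□□□■■
■□□■□□
■□■□□□
t=16: ■■■□■□
■□■□■■
□□□■■■
■□□□■■
□□□■□□
□■■□□□
t=17: ■■■□■□
■□■□■■
□□□■□■
■□□■□□
□□□■■□
□■■□□□
t=18: ■■■□■□
■□■□■■
□□□■□■
■□□■□□
■□□■■□
■□■□□□
t=19: ■■■□■□
■□■□■■
□□□■■■
■□□□■■
■□□■□□
■□■□□□
t=20: ■■■□■□
■□□□■■
□■■□■■
■□■□■■
■□□■□□
■□■□□□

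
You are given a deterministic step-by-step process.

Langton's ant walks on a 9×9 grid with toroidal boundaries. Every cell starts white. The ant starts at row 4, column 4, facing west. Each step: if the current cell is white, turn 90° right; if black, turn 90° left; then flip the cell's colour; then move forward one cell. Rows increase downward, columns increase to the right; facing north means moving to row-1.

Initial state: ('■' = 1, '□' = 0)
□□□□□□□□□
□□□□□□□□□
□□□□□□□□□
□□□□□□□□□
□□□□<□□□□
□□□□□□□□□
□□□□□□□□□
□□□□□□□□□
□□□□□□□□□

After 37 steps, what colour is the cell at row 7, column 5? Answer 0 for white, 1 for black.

[0] □□□□□□□□□
□□□□□□□□□
□□□□□□□□□
□□□□□□□□□
□□□□<□□□□
□□□□□□□□□
□□□□□□□□□
□□□□□□□□□
□□□□□□□□□
[1] □□□□□□□□□
□□□□□□□□□
□□□□□□□□□
□□□□^□□□□
□□□□■□□□□
□□□□□□□□□
□□□□□□□□□
□□□□□□□□□
□□□□□□□□□
[2] □□□□□□□□□
□□□□□□□□□
□□□□□□□□□
□□□□■>□□□
□□□□■□□□□
□□□□□□□□□
□□□□□□□□□
□□□□□□□□□
□□□□□□□□□
[3] □□□□□□□□□
□□□□□□□□□
□□□□□□□□□
□□□□■■□□□
□□□□■v□□□
□□□□□□□□□
□□□□□□□□□
□□□□□□□□□
□□□□□□□□□
[4] □□□□□□□□□
□□□□□□□□□
□□□□□□□□□
□□□□■■□□□
□□□□<■□□□
□□□□□□□□□
□□□□□□□□□
□□□□□□□□□
□□□□□□□□□
[5] □□□□□□□□□
□□□□□□□□□
□□□□□□□□□
□□□□■■□□□
□□□□□■□□□
□□□□v□□□□
□□□□□□□□□
□□□□□□□□□
□□□□□□□□□
[6] □□□□□□□□□
□□□□□□□□□
□□□□□□□□□
□□□□■■□□□
□□□□□■□□□
□□□<■□□□□
□□□□□□□□□
□□□□□□□□□
□□□□□□□□□
[7] □□□□□□□□□
□□□□□□□□□
□□□□□□□□□
□□□□■■□□□
□□□^□■□□□
□□□■■□□□□
□□□□□□□□□
□□□□□□□□□
□□□□□□□□□
[8] □□□□□□□□□
□□□□□□□□□
□□□□□□□□□
□□□□■■□□□
□□□■>■□□□
□□□■■□□□□
□□□□□□□□□
□□□□□□□□□
□□□□□□□□□
[9] □□□□□□□□□
□□□□□□□□□
□□□□□□□□□
□□□□■■□□□
□□□■■■□□□
□□□■v□□□□
□□□□□□□□□
□□□□□□□□□
□□□□□□□□□
[10] □□□□□□□□□
□□□□□□□□□
□□□□□□□□□
□□□□■■□□□
□□□■■■□□□
□□□■□>□□□
□□□□□□□□□
□□□□□□□□□
□□□□□□□□□
[11] □□□□□□□□□
□□□□□□□□□
□□□□□□□□□
□□□□■■□□□
□□□■■■□□□
□□□■□■□□□
□□□□□v□□□
□□□□□□□□□
□□□□□□□□□
[12] □□□□□□□□□
□□□□□□□□□
□□□□□□□□□
□□□□■■□□□
□□□■■■□□□
□□□■□■□□□
□□□□<■□□□
□□□□□□□□□
□□□□□□□□□
[13] □□□□□□□□□
□□□□□□□□□
□□□□□□□□□
□□□□■■□□□
□□□■■■□□□
□□□■^■□□□
□□□□■■□□□
□□□□□□□□□
□□□□□□□□□
[14] □□□□□□□□□
□□□□□□□□□
□□□□□□□□□
□□□□■■□□□
□□□■■■□□□
□□□■■>□□□
□□□□■■□□□
□□□□□□□□□
□□□□□□□□□
[15] □□□□□□□□□
□□□□□□□□□
□□□□□□□□□
□□□□■■□□□
□□□■■^□□□
□□□■■□□□□
□□□□■■□□□
□□□□□□□□□
□□□□□□□□□
[16] □□□□□□□□□
□□□□□□□□□
□□□□□□□□□
□□□□■■□□□
□□□■<□□□□
□□□■■□□□□
□□□□■■□□□
□□□□□□□□□
□□□□□□□□□
[17] □□□□□□□□□
□□□□□□□□□
□□□□□□□□□
□□□□■■□□□
□□□■□□□□□
□□□■v□□□□
□□□□■■□□□
□□□□□□□□□
□□□□□□□□□
[18] □□□□□□□□□
□□□□□□□□□
□□□□□□□□□
□□□□■■□□□
□□□■□□□□□
□□□■□>□□□
□□□□■■□□□
□□□□□□□□□
□□□□□□□□□
[19] □□□□□□□□□
□□□□□□□□□
□□□□□□□□□
□□□□■■□□□
□□□■□□□□□
□□□■□■□□□
□□□□■v□□□
□□□□□□□□□
□□□□□□□□□
[20] □□□□□□□□□
□□□□□□□□□
□□□□□□□□□
□□□□■■□□□
□□□■□□□□□
□□□■□■□□□
□□□□■□>□□
□□□□□□□□□
□□□□□□□□□
[21] □□□□□□□□□
□□□□□□□□□
□□□□□□□□□
□□□□■■□□□
□□□■□□□□□
□□□■□■□□□
□□□□■□■□□
□□□□□□v□□
□□□□□□□□□
[22] □□□□□□□□□
□□□□□□□□□
□□□□□□□□□
□□□□■■□□□
□□□■□□□□□
□□□■□■□□□
□□□□■□■□□
□□□□□<■□□
□□□□□□□□□
[23] □□□□□□□□□
□□□□□□□□□
□□□□□□□□□
□□□□■■□□□
□□□■□□□□□
□□□■□■□□□
□□□□■^■□□
□□□□□■■□□
□□□□□□□□□
[24] □□□□□□□□□
□□□□□□□□□
□□□□□□□□□
□□□□■■□□□
□□□■□□□□□
□□□■□■□□□
□□□□■■>□□
□□□□□■■□□
□□□□□□□□□
[25] □□□□□□□□□
□□□□□□□□□
□□□□□□□□□
□□□□■■□□□
□□□■□□□□□
□□□■□■^□□
□□□□■■□□□
□□□□□■■□□
□□□□□□□□□
[26] □□□□□□□□□
□□□□□□□□□
□□□□□□□□□
□□□□■■□□□
□□□■□□□□□
□□□■□■■>□
□□□□■■□□□
□□□□□■■□□
□□□□□□□□□
[27] □□□□□□□□□
□□□□□□□□□
□□□□□□□□□
□□□□■■□□□
□□□■□□□□□
□□□■□■■■□
□□□□■■□v□
□□□□□■■□□
□□□□□□□□□
[28] □□□□□□□□□
□□□□□□□□□
□□□□□□□□□
□□□□■■□□□
□□□■□□□□□
□□□■□■■■□
□□□□■■<■□
□□□□□■■□□
□□□□□□□□□
[29] □□□□□□□□□
□□□□□□□□□
□□□□□□□□□
□□□□■■□□□
□□□■□□□□□
□□□■□■^■□
□□□□■■■■□
□□□□□■■□□
□□□□□□□□□
[30] □□□□□□□□□
□□□□□□□□□
□□□□□□□□□
□□□□■■□□□
□□□■□□□□□
□□□■□<□■□
□□□□■■■■□
□□□□□■■□□
□□□□□□□□□
[31] □□□□□□□□□
□□□□□□□□□
□□□□□□□□□
□□□□■■□□□
□□□■□□□□□
□□□■□□□■□
□□□□■v■■□
□□□□□■■□□
□□□□□□□□□
[32] □□□□□□□□□
□□□□□□□□□
□□□□□□□□□
□□□□■■□□□
□□□■□□□□□
□□□■□□□■□
□□□□■□>■□
□□□□□■■□□
□□□□□□□□□
[33] □□□□□□□□□
□□□□□□□□□
□□□□□□□□□
□□□□■■□□□
□□□■□□□□□
□□□■□□^■□
□□□□■□□■□
□□□□□■■□□
□□□□□□□□□
[34] □□□□□□□□□
□□□□□□□□□
□□□□□□□□□
□□□□■■□□□
□□□■□□□□□
□□□■□□■>□
□□□□■□□■□
□□□□□■■□□
□□□□□□□□□
[35] □□□□□□□□□
□□□□□□□□□
□□□□□□□□□
□□□□■■□□□
□□□■□□□^□
□□□■□□■□□
□□□□■□□■□
□□□□□■■□□
□□□□□□□□□
[36] □□□□□□□□□
□□□□□□□□□
□□□□□□□□□
□□□□■■□□□
□□□■□□□■>
□□□■□□■□□
□□□□■□□■□
□□□□□■■□□
□□□□□□□□□
[37] □□□□□□□□□
□□□□□□□□□
□□□□□□□□□
□□□□■■□□□
□□□■□□□■■
□□□■□□■□v
□□□□■□□■□
□□□□□■■□□
□□□□□□□□□

1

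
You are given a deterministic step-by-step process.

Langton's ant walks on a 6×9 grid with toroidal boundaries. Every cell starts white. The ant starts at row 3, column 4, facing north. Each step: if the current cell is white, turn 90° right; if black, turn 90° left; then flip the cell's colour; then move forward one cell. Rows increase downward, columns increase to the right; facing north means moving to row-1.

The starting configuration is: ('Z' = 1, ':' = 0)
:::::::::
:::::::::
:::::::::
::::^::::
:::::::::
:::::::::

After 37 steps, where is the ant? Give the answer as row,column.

1,3

gen 0: :::::::::
:::::::::
:::::::::
::::^::::
:::::::::
:::::::::
gen 1: :::::::::
:::::::::
:::::::::
::::Z>:::
:::::::::
:::::::::
gen 2: :::::::::
:::::::::
:::::::::
::::ZZ:::
:::::v:::
:::::::::
gen 3: :::::::::
:::::::::
:::::::::
::::ZZ:::
::::<Z:::
:::::::::
gen 4: :::::::::
:::::::::
:::::::::
::::^Z:::
::::ZZ:::
:::::::::
gen 5: :::::::::
:::::::::
:::::::::
:::<:Z:::
::::ZZ:::
:::::::::
gen 6: :::::::::
:::::::::
:::^:::::
:::Z:Z:::
::::ZZ:::
:::::::::
gen 7: :::::::::
:::::::::
:::Z>::::
:::Z:Z:::
::::ZZ:::
:::::::::
gen 8: :::::::::
:::::::::
:::ZZ::::
:::ZvZ:::
::::ZZ:::
:::::::::
gen 9: :::::::::
:::::::::
:::ZZ::::
:::<ZZ:::
::::ZZ:::
:::::::::
gen 10: :::::::::
:::::::::
:::ZZ::::
::::ZZ:::
:::vZZ:::
:::::::::
gen 11: :::::::::
:::::::::
:::ZZ::::
::::ZZ:::
::<ZZZ:::
:::::::::
gen 12: :::::::::
:::::::::
:::ZZ::::
::^:ZZ:::
::ZZZZ:::
:::::::::
gen 13: :::::::::
:::::::::
:::ZZ::::
::Z>ZZ:::
::ZZZZ:::
:::::::::
gen 14: :::::::::
:::::::::
:::ZZ::::
::ZZZZ:::
::ZvZZ:::
:::::::::
gen 15: :::::::::
:::::::::
:::ZZ::::
::ZZZZ:::
::Z:>Z:::
:::::::::
gen 16: :::::::::
:::::::::
:::ZZ::::
::ZZ^Z:::
::Z::Z:::
:::::::::
gen 17: :::::::::
:::::::::
:::ZZ::::
::Z<:Z:::
::Z::Z:::
:::::::::
gen 18: :::::::::
:::::::::
:::ZZ::::
::Z::Z:::
::Zv:Z:::
:::::::::
gen 19: :::::::::
:::::::::
:::ZZ::::
::Z::Z:::
::<Z:Z:::
:::::::::
gen 20: :::::::::
:::::::::
:::ZZ::::
::Z::Z:::
:::Z:Z:::
::v::::::
gen 21: :::::::::
:::::::::
:::ZZ::::
::Z::Z:::
:::Z:Z:::
:<Z::::::
gen 22: :::::::::
:::::::::
:::ZZ::::
::Z::Z:::
:^:Z:Z:::
:ZZ::::::
gen 23: :::::::::
:::::::::
:::ZZ::::
::Z::Z:::
:Z>Z:Z:::
:ZZ::::::
gen 24: :::::::::
:::::::::
:::ZZ::::
::Z::Z:::
:ZZZ:Z:::
:Zv::::::
gen 25: :::::::::
:::::::::
:::ZZ::::
::Z::Z:::
:ZZZ:Z:::
:Z:>:::::
gen 26: :::v:::::
:::::::::
:::ZZ::::
::Z::Z:::
:ZZZ:Z:::
:Z:Z:::::
gen 27: ::<Z:::::
:::::::::
:::ZZ::::
::Z::Z:::
:ZZZ:Z:::
:Z:Z:::::
gen 28: ::ZZ:::::
:::::::::
:::ZZ::::
::Z::Z:::
:ZZZ:Z:::
:Z^Z:::::
gen 29: ::ZZ:::::
:::::::::
:::ZZ::::
::Z::Z:::
:ZZZ:Z:::
:ZZ>:::::
gen 30: ::ZZ:::::
:::::::::
:::ZZ::::
::Z::Z:::
:ZZ^:Z:::
:ZZ::::::
gen 31: ::ZZ:::::
:::::::::
:::ZZ::::
::Z::Z:::
:Z<::Z:::
:ZZ::::::
gen 32: ::ZZ:::::
:::::::::
:::ZZ::::
::Z::Z:::
:Z:::Z:::
:Zv::::::
gen 33: ::ZZ:::::
:::::::::
:::ZZ::::
::Z::Z:::
:Z:::Z:::
:Z:>:::::
gen 34: ::Zv:::::
:::::::::
:::ZZ::::
::Z::Z:::
:Z:::Z:::
:Z:Z:::::
gen 35: ::Z:>::::
:::::::::
:::ZZ::::
::Z::Z:::
:Z:::Z:::
:Z:Z:::::
gen 36: ::Z:Z::::
::::v::::
:::ZZ::::
::Z::Z:::
:Z:::Z:::
:Z:Z:::::
gen 37: ::Z:Z::::
:::<Z::::
:::ZZ::::
::Z::Z:::
:Z:::Z:::
:Z:Z:::::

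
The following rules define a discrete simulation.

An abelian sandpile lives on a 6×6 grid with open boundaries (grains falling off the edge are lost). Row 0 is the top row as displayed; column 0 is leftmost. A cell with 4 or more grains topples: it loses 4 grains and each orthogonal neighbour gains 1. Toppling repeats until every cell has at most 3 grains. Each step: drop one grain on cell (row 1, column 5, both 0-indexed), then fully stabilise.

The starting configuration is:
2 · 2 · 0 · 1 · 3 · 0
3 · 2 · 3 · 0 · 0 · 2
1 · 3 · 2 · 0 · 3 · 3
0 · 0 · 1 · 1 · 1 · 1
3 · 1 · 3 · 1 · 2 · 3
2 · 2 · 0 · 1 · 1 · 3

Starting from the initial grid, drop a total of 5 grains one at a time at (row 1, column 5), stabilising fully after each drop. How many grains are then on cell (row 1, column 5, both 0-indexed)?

gen 0: 2 · 2 · 0 · 1 · 3 · 0
3 · 2 · 3 · 0 · 0 · 2
1 · 3 · 2 · 0 · 3 · 3
0 · 0 · 1 · 1 · 1 · 1
3 · 1 · 3 · 1 · 2 · 3
2 · 2 · 0 · 1 · 1 · 3
gen 1: 2 · 2 · 0 · 1 · 3 · 0
3 · 2 · 3 · 0 · 0 · 3
1 · 3 · 2 · 0 · 3 · 3
0 · 0 · 1 · 1 · 1 · 1
3 · 1 · 3 · 1 · 2 · 3
2 · 2 · 0 · 1 · 1 · 3
gen 2: 2 · 2 · 0 · 1 · 3 · 1
3 · 2 · 3 · 0 · 2 · 1
1 · 3 · 2 · 1 · 0 · 1
0 · 0 · 1 · 1 · 2 · 2
3 · 1 · 3 · 1 · 2 · 3
2 · 2 · 0 · 1 · 1 · 3
gen 3: 2 · 2 · 0 · 1 · 3 · 1
3 · 2 · 3 · 0 · 2 · 2
1 · 3 · 2 · 1 · 0 · 1
0 · 0 · 1 · 1 · 2 · 2
3 · 1 · 3 · 1 · 2 · 3
2 · 2 · 0 · 1 · 1 · 3
gen 4: 2 · 2 · 0 · 1 · 3 · 1
3 · 2 · 3 · 0 · 2 · 3
1 · 3 · 2 · 1 · 0 · 1
0 · 0 · 1 · 1 · 2 · 2
3 · 1 · 3 · 1 · 2 · 3
2 · 2 · 0 · 1 · 1 · 3
gen 5: 2 · 2 · 0 · 1 · 3 · 2
3 · 2 · 3 · 0 · 3 · 0
1 · 3 · 2 · 1 · 0 · 2
0 · 0 · 1 · 1 · 2 · 2
3 · 1 · 3 · 1 · 2 · 3
2 · 2 · 0 · 1 · 1 · 3

0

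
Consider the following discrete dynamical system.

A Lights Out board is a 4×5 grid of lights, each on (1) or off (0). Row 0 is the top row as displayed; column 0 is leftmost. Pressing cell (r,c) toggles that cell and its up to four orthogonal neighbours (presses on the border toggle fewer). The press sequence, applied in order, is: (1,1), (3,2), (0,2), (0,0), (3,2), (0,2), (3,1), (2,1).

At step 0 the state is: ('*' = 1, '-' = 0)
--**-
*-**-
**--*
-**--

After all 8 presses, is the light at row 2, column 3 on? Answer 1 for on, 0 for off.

t=0: --**-
*-**-
**--*
-**--
t=1: -***-
-*-*-
*---*
-**--
t=2: -***-
-*-*-
*-*-*
---*-
t=3: -----
-***-
*-*-*
---*-
t=4: **---
****-
*-*-*
---*-
t=5: **---
****-
*---*
-**--
t=6: *-**-
**-*-
*---*
-**--
t=7: *-**-
**-*-
**--*
*----
t=8: *-**-
*--*-
--*-*
**---

0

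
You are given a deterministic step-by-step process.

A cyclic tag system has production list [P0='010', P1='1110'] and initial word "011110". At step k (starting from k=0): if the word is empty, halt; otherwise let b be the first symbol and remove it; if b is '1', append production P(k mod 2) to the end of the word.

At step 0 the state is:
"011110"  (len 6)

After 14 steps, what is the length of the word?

[0] "011110"  (len 6)
[1] "11110"  (len 5)
[2] "11101110"  (len 8)
[3] "1101110010"  (len 10)
[4] "1011100101110"  (len 13)
[5] "011100101110010"  (len 15)
[6] "11100101110010"  (len 14)
[7] "1100101110010010"  (len 16)
[8] "1001011100100101110"  (len 19)
[9] "001011100100101110010"  (len 21)
[10] "01011100100101110010"  (len 20)
[11] "1011100100101110010"  (len 19)
[12] "0111001001011100101110"  (len 22)
[13] "111001001011100101110"  (len 21)
[14] "110010010111001011101110"  (len 24)

24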